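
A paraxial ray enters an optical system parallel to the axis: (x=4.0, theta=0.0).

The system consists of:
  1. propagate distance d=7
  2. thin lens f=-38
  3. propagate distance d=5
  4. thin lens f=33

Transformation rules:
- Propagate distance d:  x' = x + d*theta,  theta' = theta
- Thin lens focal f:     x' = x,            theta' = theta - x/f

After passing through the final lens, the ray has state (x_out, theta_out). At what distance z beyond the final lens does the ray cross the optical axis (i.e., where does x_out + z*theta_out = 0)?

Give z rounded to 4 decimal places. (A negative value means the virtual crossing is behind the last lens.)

Answer: 141.9000

Derivation:
Initial: x=4.0000 theta=0.0000
After 1 (propagate distance d=7): x=4.0000 theta=0.0000
After 2 (thin lens f=-38): x=4.0000 theta=2/19 (≈0.1053)
After 3 (propagate distance d=5): x=86/19 (≈4.5263) theta=2/19 (≈0.1053)
After 4 (thin lens f=33): x=86/19 (≈4.5263) theta=-20/627 (≈-0.0319)
z_focus = -x_out/theta_out = -(86/19)/(-20/627) = 141.9000
Rounded to 4 decimal places: z = 141.9000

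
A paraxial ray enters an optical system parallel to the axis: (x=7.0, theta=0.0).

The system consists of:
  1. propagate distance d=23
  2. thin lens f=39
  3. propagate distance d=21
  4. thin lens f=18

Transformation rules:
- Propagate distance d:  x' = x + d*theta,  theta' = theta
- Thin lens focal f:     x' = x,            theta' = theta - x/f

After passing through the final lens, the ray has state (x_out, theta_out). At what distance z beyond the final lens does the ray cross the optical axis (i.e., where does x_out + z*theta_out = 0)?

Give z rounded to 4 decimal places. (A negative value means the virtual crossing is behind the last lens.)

Answer: 9.0000

Derivation:
Initial: x=7.0000 theta=0.0000
After 1 (propagate distance d=23): x=7.0000 theta=0.0000
After 2 (thin lens f=39): x=7.0000 theta=-7/39 (≈-0.1795)
After 3 (propagate distance d=21): x=42/13 (≈3.2308) theta=-7/39 (≈-0.1795)
After 4 (thin lens f=18): x=42/13 (≈3.2308) theta=-14/39 (≈-0.3590)
z_focus = -x_out/theta_out = -(42/13)/(-14/39) = 9.0000
Rounded to 4 decimal places: z = 9.0000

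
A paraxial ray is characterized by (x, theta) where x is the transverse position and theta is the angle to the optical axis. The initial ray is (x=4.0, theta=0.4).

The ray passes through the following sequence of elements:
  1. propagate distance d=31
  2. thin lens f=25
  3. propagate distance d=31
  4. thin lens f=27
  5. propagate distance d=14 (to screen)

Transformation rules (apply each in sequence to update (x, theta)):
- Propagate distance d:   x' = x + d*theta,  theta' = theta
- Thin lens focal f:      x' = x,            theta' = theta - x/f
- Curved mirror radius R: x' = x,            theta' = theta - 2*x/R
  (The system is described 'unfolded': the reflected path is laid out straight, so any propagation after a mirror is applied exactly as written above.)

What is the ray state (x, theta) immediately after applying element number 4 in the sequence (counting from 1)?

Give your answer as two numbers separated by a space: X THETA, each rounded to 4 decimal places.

Answer: 8.4640 -0.5695

Derivation:
Initial: x=4.0000 theta=0.4000
After 1 (propagate distance d=31): x=16.4000 theta=0.4000
After 2 (thin lens f=25): x=16.4000 theta=-0.2560
After 3 (propagate distance d=31): x=8.4640 theta=-0.2560
After 4 (thin lens f=27): x=8.4640 theta=-1922/3375 (≈-0.5695)
Rounded to 4 decimal places: x = 8.4640, theta = -0.5695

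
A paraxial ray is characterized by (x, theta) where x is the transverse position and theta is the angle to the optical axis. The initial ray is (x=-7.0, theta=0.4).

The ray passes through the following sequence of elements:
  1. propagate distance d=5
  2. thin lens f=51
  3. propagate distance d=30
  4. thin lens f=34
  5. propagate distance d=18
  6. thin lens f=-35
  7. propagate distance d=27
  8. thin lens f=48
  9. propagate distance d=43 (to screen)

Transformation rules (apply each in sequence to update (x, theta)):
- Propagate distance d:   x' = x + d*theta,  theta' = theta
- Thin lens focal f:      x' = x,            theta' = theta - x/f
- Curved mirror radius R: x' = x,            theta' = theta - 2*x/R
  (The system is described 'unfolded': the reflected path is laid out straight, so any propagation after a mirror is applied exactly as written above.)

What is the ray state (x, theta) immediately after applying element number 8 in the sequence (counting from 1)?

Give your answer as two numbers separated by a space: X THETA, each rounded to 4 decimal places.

Answer: 29.7200 -0.0237

Derivation:
Initial: x=-7.0000 theta=0.4000
After 1 (propagate distance d=5): x=-5.0000 theta=0.4000
After 2 (thin lens f=51): x=-5.0000 theta=127/255 (≈0.4980)
After 3 (propagate distance d=30): x=169/17 (≈9.9412) theta=127/255 (≈0.4980)
After 4 (thin lens f=34): x=169/17 (≈9.9412) theta=1783/8670 (≈0.2057)
After 5 (propagate distance d=18): x=19714/1445 (≈13.6429) theta=1783/8670 (≈0.2057)
After 6 (thin lens f=-35): x=19714/1445 (≈13.6429) theta=180689/303450 (≈0.5954)
After 7 (propagate distance d=27): x=3006181/101150 (≈29.7200) theta=180689/303450 (≈0.5954)
After 8 (thin lens f=48): x=3006181/101150 (≈29.7200) theta=-16451/693600 (≈-0.0237)
Rounded to 4 decimal places: x = 29.7200, theta = -0.0237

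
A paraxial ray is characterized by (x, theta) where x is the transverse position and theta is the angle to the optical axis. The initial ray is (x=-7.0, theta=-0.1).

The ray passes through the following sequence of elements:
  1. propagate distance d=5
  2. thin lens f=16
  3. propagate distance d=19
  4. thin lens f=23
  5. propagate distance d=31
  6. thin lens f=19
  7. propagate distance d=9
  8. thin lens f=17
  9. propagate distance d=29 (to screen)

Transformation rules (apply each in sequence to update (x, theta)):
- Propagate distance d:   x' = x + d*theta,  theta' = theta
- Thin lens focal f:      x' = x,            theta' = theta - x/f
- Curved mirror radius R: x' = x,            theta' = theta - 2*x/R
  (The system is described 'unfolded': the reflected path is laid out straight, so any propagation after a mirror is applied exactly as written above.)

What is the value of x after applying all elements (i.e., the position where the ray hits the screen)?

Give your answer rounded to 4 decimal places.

Initial: x=-7.0000 theta=-0.1000
After 1 (propagate distance d=5): x=-7.5000 theta=-0.1000
After 2 (thin lens f=16): x=-7.5000 theta=59/160 (≈0.3688)
After 3 (propagate distance d=19): x=-79/160 (≈-0.4938) theta=59/160 (≈0.3688)
After 4 (thin lens f=23): x=-79/160 (≈-0.4938) theta=359/920 (≈0.3902)
After 5 (propagate distance d=31): x=42699/3680 (≈11.6030) theta=359/920 (≈0.3902)
After 6 (thin lens f=19): x=42699/3680 (≈11.6030) theta=-3083/13984 (≈-0.2205)
After 7 (propagate distance d=9): x=336273/34960 (≈9.6188) theta=-3083/13984 (≈-0.2205)
After 8 (thin lens f=17): x=336273/34960 (≈9.6188) theta=-934601/1188640 (≈-0.7863)
After 9 (propagate distance d=29 (to screen)): x=-15670147/1188640 (≈-13.1833) theta=-934601/1188640 (≈-0.7863)
Rounded to 4 decimal places: x = -13.1833

Answer: -13.1833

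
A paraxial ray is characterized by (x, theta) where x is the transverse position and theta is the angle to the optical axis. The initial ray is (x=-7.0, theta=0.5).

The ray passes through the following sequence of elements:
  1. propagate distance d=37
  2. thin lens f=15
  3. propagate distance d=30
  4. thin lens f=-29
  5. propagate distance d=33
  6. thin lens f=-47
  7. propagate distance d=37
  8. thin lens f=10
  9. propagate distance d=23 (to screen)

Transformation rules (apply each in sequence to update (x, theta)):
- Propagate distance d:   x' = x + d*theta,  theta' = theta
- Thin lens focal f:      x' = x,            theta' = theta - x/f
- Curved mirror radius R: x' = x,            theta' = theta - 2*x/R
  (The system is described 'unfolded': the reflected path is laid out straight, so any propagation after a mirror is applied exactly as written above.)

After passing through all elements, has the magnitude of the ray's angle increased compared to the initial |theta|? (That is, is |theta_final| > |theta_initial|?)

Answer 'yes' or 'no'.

Answer: yes

Derivation:
Initial: x=-7.0000 theta=0.5000
After 1 (propagate distance d=37): x=11.5000 theta=0.5000
After 2 (thin lens f=15): x=11.5000 theta=-4/15 (≈-0.2667)
After 3 (propagate distance d=30): x=3.5000 theta=-4/15 (≈-0.2667)
After 4 (thin lens f=-29): x=3.5000 theta=-127/870 (≈-0.1460)
After 5 (propagate distance d=33): x=-191/145 (≈-1.3172) theta=-127/870 (≈-0.1460)
After 6 (thin lens f=-47): x=-191/145 (≈-1.3172) theta=-1423/8178 (≈-0.1740)
After 7 (propagate distance d=37): x=-317117/40890 (≈-7.7554) theta=-1423/8178 (≈-0.1740)
After 8 (thin lens f=10): x=-317117/40890 (≈-7.7554) theta=81989/136300 (≈0.6015)
After 9 (propagate distance d=23 (to screen)): x=2486071/408900 (≈6.0799) theta=81989/136300 (≈0.6015)
|theta_initial|=0.5000 |theta_final|=81989/136300 (≈0.6015) -> increased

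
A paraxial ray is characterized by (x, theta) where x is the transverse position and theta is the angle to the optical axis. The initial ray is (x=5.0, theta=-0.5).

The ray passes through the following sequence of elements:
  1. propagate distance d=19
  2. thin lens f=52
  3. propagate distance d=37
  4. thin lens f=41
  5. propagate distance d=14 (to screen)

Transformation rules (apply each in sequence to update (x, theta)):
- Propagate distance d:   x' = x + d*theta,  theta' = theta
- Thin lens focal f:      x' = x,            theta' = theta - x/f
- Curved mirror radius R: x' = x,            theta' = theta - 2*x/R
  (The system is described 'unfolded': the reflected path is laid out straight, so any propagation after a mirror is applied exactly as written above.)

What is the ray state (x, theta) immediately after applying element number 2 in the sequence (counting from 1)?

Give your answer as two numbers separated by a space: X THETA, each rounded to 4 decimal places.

Initial: x=5.0000 theta=-0.5000
After 1 (propagate distance d=19): x=-4.5000 theta=-0.5000
After 2 (thin lens f=52): x=-4.5000 theta=-43/104 (≈-0.4135)
Rounded to 4 decimal places: x = -4.5000, theta = -0.4135

Answer: -4.5000 -0.4135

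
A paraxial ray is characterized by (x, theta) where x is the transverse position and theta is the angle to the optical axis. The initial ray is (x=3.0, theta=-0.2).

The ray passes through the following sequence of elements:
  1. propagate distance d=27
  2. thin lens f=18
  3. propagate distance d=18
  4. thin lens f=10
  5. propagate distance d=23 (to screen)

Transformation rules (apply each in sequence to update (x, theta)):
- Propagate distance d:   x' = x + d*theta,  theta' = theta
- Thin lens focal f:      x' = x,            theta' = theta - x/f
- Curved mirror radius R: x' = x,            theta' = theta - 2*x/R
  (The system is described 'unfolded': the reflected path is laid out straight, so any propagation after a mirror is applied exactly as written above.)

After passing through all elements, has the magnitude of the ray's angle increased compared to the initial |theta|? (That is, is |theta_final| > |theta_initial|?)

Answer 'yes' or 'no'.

Initial: x=3.0000 theta=-0.2000
After 1 (propagate distance d=27): x=-2.4000 theta=-0.2000
After 2 (thin lens f=18): x=-2.4000 theta=-1/15 (≈-0.0667)
After 3 (propagate distance d=18): x=-3.6000 theta=-1/15 (≈-0.0667)
After 4 (thin lens f=10): x=-3.6000 theta=22/75 (≈0.2933)
After 5 (propagate distance d=23 (to screen)): x=236/75 (≈3.1467) theta=22/75 (≈0.2933)
|theta_initial|=0.2000 |theta_final|=22/75 (≈0.2933) -> increased

Answer: yes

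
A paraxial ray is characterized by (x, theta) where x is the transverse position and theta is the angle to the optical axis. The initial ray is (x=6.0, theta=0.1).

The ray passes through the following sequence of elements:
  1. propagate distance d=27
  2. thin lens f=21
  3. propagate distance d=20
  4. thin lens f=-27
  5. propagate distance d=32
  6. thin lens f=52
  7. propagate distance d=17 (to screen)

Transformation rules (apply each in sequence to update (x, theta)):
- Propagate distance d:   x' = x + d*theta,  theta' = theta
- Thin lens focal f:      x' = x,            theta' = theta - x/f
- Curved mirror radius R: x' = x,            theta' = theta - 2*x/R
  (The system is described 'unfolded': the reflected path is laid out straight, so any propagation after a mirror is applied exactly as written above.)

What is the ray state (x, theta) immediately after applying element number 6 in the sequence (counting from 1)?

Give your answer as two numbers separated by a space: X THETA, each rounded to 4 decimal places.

Answer: -4.7815 -0.1329

Derivation:
Initial: x=6.0000 theta=0.1000
After 1 (propagate distance d=27): x=8.7000 theta=0.1000
After 2 (thin lens f=21): x=8.7000 theta=-11/35 (≈-0.3143)
After 3 (propagate distance d=20): x=169/70 (≈2.4143) theta=-11/35 (≈-0.3143)
After 4 (thin lens f=-27): x=169/70 (≈2.4143) theta=-85/378 (≈-0.2249)
After 5 (propagate distance d=32): x=-1291/270 (≈-4.7815) theta=-85/378 (≈-0.2249)
After 6 (thin lens f=52): x=-1291/270 (≈-4.7815) theta=-13063/98280 (≈-0.1329)
Rounded to 4 decimal places: x = -4.7815, theta = -0.1329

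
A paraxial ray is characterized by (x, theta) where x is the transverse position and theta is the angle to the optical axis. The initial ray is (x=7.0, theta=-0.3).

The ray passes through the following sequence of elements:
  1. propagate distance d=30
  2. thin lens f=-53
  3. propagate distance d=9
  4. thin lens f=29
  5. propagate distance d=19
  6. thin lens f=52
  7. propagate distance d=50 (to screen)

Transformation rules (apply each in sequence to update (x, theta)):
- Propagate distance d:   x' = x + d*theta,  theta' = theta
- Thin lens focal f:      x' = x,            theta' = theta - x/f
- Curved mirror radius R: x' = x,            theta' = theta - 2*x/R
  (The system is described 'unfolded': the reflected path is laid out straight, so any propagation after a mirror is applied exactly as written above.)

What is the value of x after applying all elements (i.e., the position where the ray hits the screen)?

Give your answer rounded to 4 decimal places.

Answer: -8.5114

Derivation:
Initial: x=7.0000 theta=-0.3000
After 1 (propagate distance d=30): x=-2.0000 theta=-0.3000
After 2 (thin lens f=-53): x=-2.0000 theta=-179/530 (≈-0.3377)
After 3 (propagate distance d=9): x=-2671/530 (≈-5.0396) theta=-179/530 (≈-0.3377)
After 4 (thin lens f=29): x=-2671/530 (≈-5.0396) theta=-252/1537 (≈-0.1640)
After 5 (propagate distance d=19): x=-125339/15370 (≈-8.1548) theta=-252/1537 (≈-0.1640)
After 6 (thin lens f=52): x=-125339/15370 (≈-8.1548) theta=-5701/799240 (≈-0.0071)
After 7 (propagate distance d=50 (to screen)): x=-3401339/399620 (≈-8.5114) theta=-5701/799240 (≈-0.0071)
Rounded to 4 decimal places: x = -8.5114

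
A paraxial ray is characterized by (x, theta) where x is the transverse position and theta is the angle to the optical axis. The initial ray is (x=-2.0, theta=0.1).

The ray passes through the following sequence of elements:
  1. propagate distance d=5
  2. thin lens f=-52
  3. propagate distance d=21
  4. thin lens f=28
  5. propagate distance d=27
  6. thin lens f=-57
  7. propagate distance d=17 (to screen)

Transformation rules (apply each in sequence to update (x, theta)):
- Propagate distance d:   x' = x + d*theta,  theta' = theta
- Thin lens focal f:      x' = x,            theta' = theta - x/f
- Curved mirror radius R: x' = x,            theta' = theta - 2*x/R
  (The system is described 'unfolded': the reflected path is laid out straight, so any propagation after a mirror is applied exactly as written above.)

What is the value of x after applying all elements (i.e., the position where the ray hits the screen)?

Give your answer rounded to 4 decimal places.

Initial: x=-2.0000 theta=0.1000
After 1 (propagate distance d=5): x=-1.5000 theta=0.1000
After 2 (thin lens f=-52): x=-1.5000 theta=37/520 (≈0.0712)
After 3 (propagate distance d=21): x=-3/520 (≈-0.0058) theta=37/520 (≈0.0712)
After 4 (thin lens f=28): x=-3/520 (≈-0.0058) theta=1039/14560 (≈0.0714)
After 5 (propagate distance d=27): x=27969/14560 (≈1.9209) theta=1039/14560 (≈0.0714)
After 6 (thin lens f=-57): x=27969/14560 (≈1.9209) theta=519/4940 (≈0.1051)
After 7 (propagate distance d=17 (to screen)): x=1025499/276640 (≈3.7070) theta=519/4940 (≈0.1051)
Rounded to 4 decimal places: x = 3.7070

Answer: 3.7070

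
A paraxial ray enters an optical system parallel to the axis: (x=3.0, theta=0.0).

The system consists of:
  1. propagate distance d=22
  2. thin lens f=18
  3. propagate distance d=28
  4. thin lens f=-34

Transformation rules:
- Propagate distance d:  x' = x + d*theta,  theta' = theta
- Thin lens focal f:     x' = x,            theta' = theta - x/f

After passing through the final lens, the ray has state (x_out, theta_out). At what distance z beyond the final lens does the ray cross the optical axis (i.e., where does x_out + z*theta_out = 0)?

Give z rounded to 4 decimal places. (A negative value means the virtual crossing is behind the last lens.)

Initial: x=3.0000 theta=0.0000
After 1 (propagate distance d=22): x=3.0000 theta=0.0000
After 2 (thin lens f=18): x=3.0000 theta=-1/6 (≈-0.1667)
After 3 (propagate distance d=28): x=-5/3 (≈-1.6667) theta=-1/6 (≈-0.1667)
After 4 (thin lens f=-34): x=-5/3 (≈-1.6667) theta=-11/51 (≈-0.2157)
z_focus = -x_out/theta_out = -(-5/3)/(-11/51) = -85/11 ≈ -7.7273
Rounded to 4 decimal places: z = -7.7273

Answer: -7.7273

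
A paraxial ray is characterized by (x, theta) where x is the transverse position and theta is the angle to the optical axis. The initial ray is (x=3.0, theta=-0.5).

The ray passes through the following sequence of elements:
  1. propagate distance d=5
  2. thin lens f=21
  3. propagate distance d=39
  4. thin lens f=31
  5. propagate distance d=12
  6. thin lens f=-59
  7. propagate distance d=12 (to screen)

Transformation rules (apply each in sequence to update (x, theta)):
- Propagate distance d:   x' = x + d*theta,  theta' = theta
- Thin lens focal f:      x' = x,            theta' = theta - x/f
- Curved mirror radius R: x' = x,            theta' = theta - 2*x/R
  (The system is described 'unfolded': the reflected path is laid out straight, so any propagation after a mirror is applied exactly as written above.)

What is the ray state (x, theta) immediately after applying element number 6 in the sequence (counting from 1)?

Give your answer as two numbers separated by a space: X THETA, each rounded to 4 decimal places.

Initial: x=3.0000 theta=-0.5000
After 1 (propagate distance d=5): x=0.5000 theta=-0.5000
After 2 (thin lens f=21): x=0.5000 theta=-11/21 (≈-0.5238)
After 3 (propagate distance d=39): x=-279/14 (≈-19.9286) theta=-11/21 (≈-0.5238)
After 4 (thin lens f=31): x=-279/14 (≈-19.9286) theta=5/42 (≈0.1190)
After 5 (propagate distance d=12): x=-18.5000 theta=5/42 (≈0.1190)
After 6 (thin lens f=-59): x=-18.5000 theta=-241/1239 (≈-0.1945)
Rounded to 4 decimal places: x = -18.5000, theta = -0.1945

Answer: -18.5000 -0.1945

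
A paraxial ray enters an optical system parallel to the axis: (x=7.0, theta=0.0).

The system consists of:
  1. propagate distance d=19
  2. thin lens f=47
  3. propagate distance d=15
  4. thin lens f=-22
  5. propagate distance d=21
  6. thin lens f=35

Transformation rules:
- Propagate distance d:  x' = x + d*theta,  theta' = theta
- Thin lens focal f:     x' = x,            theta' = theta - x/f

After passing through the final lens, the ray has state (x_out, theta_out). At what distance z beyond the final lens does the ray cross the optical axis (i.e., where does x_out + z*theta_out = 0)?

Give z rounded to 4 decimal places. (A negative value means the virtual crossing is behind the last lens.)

Initial: x=7.0000 theta=0.0000
After 1 (propagate distance d=19): x=7.0000 theta=0.0000
After 2 (thin lens f=47): x=7.0000 theta=-7/47 (≈-0.1489)
After 3 (propagate distance d=15): x=224/47 (≈4.7660) theta=-7/47 (≈-0.1489)
After 4 (thin lens f=-22): x=224/47 (≈4.7660) theta=35/517 (≈0.0677)
After 5 (propagate distance d=21): x=3199/517 (≈6.1876) theta=35/517 (≈0.0677)
After 6 (thin lens f=35): x=3199/517 (≈6.1876) theta=-6/55 (≈-0.1091)
z_focus = -x_out/theta_out = -(3199/517)/(-6/55) = 15995/282 ≈ 56.7199
Rounded to 4 decimal places: z = 56.7199

Answer: 56.7199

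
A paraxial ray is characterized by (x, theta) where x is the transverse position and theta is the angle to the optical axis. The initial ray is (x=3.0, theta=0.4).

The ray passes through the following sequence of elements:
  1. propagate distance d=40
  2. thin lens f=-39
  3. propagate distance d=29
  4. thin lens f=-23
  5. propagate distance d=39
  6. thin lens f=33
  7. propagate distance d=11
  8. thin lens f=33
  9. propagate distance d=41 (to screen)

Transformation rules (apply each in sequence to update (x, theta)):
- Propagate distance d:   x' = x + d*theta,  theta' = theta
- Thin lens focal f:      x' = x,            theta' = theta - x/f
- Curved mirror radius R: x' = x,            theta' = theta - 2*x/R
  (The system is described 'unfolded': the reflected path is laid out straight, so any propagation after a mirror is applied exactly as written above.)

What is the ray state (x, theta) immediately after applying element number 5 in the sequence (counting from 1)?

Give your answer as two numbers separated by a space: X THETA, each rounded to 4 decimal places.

Initial: x=3.0000 theta=0.4000
After 1 (propagate distance d=40): x=19.0000 theta=0.4000
After 2 (thin lens f=-39): x=19.0000 theta=173/195 (≈0.8872)
After 3 (propagate distance d=29): x=8722/195 (≈44.7282) theta=173/195 (≈0.8872)
After 4 (thin lens f=-23): x=8722/195 (≈44.7282) theta=977/345 (≈2.8319)
After 5 (propagate distance d=39): x=139189/897 (≈155.1717) theta=977/345 (≈2.8319)
Rounded to 4 decimal places: x = 155.1717, theta = 2.8319

Answer: 155.1717 2.8319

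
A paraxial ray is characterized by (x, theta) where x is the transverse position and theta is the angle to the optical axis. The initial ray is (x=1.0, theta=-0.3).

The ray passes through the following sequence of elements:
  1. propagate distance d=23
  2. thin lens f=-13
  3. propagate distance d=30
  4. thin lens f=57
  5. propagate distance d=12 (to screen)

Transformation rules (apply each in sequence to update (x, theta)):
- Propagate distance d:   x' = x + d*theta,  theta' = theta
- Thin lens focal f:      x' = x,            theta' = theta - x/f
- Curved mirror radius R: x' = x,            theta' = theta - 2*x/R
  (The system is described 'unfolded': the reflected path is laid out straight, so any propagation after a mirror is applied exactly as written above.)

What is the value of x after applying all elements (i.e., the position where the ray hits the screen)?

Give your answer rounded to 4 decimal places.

Initial: x=1.0000 theta=-0.3000
After 1 (propagate distance d=23): x=-5.9000 theta=-0.3000
After 2 (thin lens f=-13): x=-5.9000 theta=-49/65 (≈-0.7538)
After 3 (propagate distance d=30): x=-3707/130 (≈-28.5154) theta=-49/65 (≈-0.7538)
After 4 (thin lens f=57): x=-3707/130 (≈-28.5154) theta=-1879/7410 (≈-0.2536)
After 5 (propagate distance d=12 (to screen)): x=-77949/2470 (≈-31.5583) theta=-1879/7410 (≈-0.2536)
Rounded to 4 decimal places: x = -31.5583

Answer: -31.5583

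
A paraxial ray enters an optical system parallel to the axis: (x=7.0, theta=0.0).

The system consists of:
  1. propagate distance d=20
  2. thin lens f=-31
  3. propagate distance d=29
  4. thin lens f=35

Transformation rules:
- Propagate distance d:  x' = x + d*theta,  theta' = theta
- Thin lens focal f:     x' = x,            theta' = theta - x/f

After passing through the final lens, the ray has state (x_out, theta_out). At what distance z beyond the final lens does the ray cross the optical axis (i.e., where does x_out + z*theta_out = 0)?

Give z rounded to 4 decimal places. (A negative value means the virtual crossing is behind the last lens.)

Answer: 84.0000

Derivation:
Initial: x=7.0000 theta=0.0000
After 1 (propagate distance d=20): x=7.0000 theta=0.0000
After 2 (thin lens f=-31): x=7.0000 theta=7/31 (≈0.2258)
After 3 (propagate distance d=29): x=420/31 (≈13.5484) theta=7/31 (≈0.2258)
After 4 (thin lens f=35): x=420/31 (≈13.5484) theta=-5/31 (≈-0.1613)
z_focus = -x_out/theta_out = -(420/31)/(-5/31) = 84.0000
Rounded to 4 decimal places: z = 84.0000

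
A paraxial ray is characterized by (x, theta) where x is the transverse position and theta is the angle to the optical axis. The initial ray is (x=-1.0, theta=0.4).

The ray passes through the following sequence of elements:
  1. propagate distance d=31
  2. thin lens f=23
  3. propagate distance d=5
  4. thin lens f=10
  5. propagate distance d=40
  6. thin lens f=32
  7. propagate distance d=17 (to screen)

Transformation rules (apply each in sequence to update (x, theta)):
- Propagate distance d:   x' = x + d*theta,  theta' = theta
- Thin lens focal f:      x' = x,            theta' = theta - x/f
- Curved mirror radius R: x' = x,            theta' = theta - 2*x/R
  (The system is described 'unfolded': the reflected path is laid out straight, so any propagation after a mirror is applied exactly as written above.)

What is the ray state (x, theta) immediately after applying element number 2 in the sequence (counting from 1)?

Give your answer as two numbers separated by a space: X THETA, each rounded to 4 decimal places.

Answer: 11.4000 -0.0957

Derivation:
Initial: x=-1.0000 theta=0.4000
After 1 (propagate distance d=31): x=11.4000 theta=0.4000
After 2 (thin lens f=23): x=11.4000 theta=-11/115 (≈-0.0957)
Rounded to 4 decimal places: x = 11.4000, theta = -0.0957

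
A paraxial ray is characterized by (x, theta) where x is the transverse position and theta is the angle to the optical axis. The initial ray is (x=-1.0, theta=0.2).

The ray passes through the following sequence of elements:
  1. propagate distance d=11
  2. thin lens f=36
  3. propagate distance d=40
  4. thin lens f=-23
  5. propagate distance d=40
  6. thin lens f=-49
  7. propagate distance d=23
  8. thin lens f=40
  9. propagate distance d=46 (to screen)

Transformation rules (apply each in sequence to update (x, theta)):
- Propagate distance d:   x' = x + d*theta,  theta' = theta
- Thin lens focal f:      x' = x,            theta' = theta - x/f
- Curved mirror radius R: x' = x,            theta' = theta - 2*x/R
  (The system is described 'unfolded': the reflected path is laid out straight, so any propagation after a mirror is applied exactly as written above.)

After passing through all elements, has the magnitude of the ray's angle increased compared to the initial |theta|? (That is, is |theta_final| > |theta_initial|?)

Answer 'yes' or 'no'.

Initial: x=-1.0000 theta=0.2000
After 1 (propagate distance d=11): x=1.2000 theta=0.2000
After 2 (thin lens f=36): x=1.2000 theta=1/6 (≈0.1667)
After 3 (propagate distance d=40): x=118/15 (≈7.8667) theta=1/6 (≈0.1667)
After 4 (thin lens f=-23): x=118/15 (≈7.8667) theta=117/230 (≈0.5087)
After 5 (propagate distance d=40): x=9734/345 (≈28.2145) theta=117/230 (≈0.5087)
After 6 (thin lens f=-49): x=9734/345 (≈28.2145) theta=36667/33810 (≈1.0845)
After 7 (propagate distance d=23): x=599091/11270 (≈53.1580) theta=36667/33810 (≈1.0845)
After 8 (thin lens f=40): x=599091/11270 (≈53.1580) theta=-330593/1352400 (≈-0.2444)
After 9 (propagate distance d=46 (to screen)): x=28341821/676200 (≈41.9134) theta=-330593/1352400 (≈-0.2444)
|theta_initial|=0.2000 |theta_final|=330593/1352400 (≈0.2444) -> increased

Answer: yes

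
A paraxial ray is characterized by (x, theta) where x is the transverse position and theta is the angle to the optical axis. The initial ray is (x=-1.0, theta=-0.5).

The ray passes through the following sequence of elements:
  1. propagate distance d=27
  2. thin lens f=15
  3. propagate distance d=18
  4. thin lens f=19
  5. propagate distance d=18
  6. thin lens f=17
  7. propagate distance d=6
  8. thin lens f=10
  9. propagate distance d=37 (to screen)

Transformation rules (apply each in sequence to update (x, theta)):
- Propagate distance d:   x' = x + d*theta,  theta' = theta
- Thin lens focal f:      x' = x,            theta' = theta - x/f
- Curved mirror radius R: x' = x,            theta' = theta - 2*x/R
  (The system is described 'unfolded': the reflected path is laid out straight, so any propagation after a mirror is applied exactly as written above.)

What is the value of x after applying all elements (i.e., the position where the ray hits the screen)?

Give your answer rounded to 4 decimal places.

Answer: -15.3134

Derivation:
Initial: x=-1.0000 theta=-0.5000
After 1 (propagate distance d=27): x=-14.5000 theta=-0.5000
After 2 (thin lens f=15): x=-14.5000 theta=7/15 (≈0.4667)
After 3 (propagate distance d=18): x=-6.1000 theta=7/15 (≈0.4667)
After 4 (thin lens f=19): x=-6.1000 theta=449/570 (≈0.7877)
After 5 (propagate distance d=18): x=307/38 (≈8.0789) theta=449/570 (≈0.7877)
After 6 (thin lens f=17): x=307/38 (≈8.0789) theta=1514/4845 (≈0.3125)
After 7 (propagate distance d=6): x=32151/3230 (≈9.9539) theta=1514/4845 (≈0.3125)
After 8 (thin lens f=10): x=32151/3230 (≈9.9539) theta=-66173/96900 (≈-0.6829)
After 9 (propagate distance d=37 (to screen)): x=-1483871/96900 (≈-15.3134) theta=-66173/96900 (≈-0.6829)
Rounded to 4 decimal places: x = -15.3134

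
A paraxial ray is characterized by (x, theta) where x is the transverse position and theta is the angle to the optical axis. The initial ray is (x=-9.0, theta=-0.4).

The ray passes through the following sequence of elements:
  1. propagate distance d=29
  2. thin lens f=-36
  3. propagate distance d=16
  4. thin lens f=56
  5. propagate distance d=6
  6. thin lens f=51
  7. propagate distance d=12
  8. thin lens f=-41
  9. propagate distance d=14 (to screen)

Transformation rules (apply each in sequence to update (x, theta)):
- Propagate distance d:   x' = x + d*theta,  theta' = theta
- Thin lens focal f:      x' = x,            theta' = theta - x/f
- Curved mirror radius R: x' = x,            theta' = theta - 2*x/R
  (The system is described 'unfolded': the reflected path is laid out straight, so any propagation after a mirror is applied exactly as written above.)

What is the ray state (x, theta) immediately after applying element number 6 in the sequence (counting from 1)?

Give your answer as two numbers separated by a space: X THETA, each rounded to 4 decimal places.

Initial: x=-9.0000 theta=-0.4000
After 1 (propagate distance d=29): x=-20.6000 theta=-0.4000
After 2 (thin lens f=-36): x=-20.6000 theta=-35/36 (≈-0.9722)
After 3 (propagate distance d=16): x=-1627/45 (≈-36.1556) theta=-35/36 (≈-0.9722)
After 4 (thin lens f=56): x=-1627/45 (≈-36.1556) theta=-823/2520 (≈-0.3266)
After 5 (propagate distance d=6): x=-9605/252 (≈-38.1151) theta=-823/2520 (≈-0.3266)
After 6 (thin lens f=51): x=-9605/252 (≈-38.1151) theta=3181/7560 (≈0.4208)
Rounded to 4 decimal places: x = -38.1151, theta = 0.4208

Answer: -38.1151 0.4208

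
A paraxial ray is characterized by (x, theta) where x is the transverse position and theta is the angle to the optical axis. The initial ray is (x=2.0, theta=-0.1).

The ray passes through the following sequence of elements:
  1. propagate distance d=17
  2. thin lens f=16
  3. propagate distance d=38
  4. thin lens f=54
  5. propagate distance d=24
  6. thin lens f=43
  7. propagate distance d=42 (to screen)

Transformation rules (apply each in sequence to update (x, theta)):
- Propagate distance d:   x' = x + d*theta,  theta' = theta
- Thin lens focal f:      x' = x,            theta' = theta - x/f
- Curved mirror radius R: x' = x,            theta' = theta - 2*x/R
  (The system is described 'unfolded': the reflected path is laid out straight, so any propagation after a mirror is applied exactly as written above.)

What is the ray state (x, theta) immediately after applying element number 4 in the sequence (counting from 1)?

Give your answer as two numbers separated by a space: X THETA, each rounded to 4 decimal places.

Answer: -4.2125 -0.0407

Derivation:
Initial: x=2.0000 theta=-0.1000
After 1 (propagate distance d=17): x=0.3000 theta=-0.1000
After 2 (thin lens f=16): x=0.3000 theta=-19/160 (≈-0.1188)
After 3 (propagate distance d=38): x=-4.2125 theta=-19/160 (≈-0.1188)
After 4 (thin lens f=54): x=-4.2125 theta=-11/270 (≈-0.0407)
Rounded to 4 decimal places: x = -4.2125, theta = -0.0407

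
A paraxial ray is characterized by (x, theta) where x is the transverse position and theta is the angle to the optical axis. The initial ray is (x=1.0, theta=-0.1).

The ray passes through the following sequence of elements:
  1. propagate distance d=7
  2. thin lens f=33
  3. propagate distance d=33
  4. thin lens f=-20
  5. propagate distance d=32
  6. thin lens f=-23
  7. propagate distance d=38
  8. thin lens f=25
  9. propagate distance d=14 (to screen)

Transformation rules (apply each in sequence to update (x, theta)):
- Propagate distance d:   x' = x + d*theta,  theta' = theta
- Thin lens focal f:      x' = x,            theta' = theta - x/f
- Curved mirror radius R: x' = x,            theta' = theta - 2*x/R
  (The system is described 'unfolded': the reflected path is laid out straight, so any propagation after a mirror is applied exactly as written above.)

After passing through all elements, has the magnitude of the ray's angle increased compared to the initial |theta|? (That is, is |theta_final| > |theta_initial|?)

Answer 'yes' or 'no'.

Initial: x=1.0000 theta=-0.1000
After 1 (propagate distance d=7): x=0.3000 theta=-0.1000
After 2 (thin lens f=33): x=0.3000 theta=-6/55 (≈-0.1091)
After 3 (propagate distance d=33): x=-3.3000 theta=-6/55 (≈-0.1091)
After 4 (thin lens f=-20): x=-3.3000 theta=-603/2200 (≈-0.2741)
After 5 (propagate distance d=32): x=-6639/550 (≈-12.0709) theta=-603/2200 (≈-0.2741)
After 6 (thin lens f=-23): x=-6639/550 (≈-12.0709) theta=-147/184 (≈-0.7989)
After 7 (propagate distance d=38): x=-1073469/25300 (≈-42.4296) theta=-147/184 (≈-0.7989)
After 8 (thin lens f=25): x=-1073469/25300 (≈-42.4296) theta=1136313/1265000 (≈0.8983)
After 9 (propagate distance d=14 (to screen)): x=-858297/28750 (≈-29.8538) theta=1136313/1265000 (≈0.8983)
|theta_initial|=0.1000 |theta_final|=1136313/1265000 (≈0.8983) -> increased

Answer: yes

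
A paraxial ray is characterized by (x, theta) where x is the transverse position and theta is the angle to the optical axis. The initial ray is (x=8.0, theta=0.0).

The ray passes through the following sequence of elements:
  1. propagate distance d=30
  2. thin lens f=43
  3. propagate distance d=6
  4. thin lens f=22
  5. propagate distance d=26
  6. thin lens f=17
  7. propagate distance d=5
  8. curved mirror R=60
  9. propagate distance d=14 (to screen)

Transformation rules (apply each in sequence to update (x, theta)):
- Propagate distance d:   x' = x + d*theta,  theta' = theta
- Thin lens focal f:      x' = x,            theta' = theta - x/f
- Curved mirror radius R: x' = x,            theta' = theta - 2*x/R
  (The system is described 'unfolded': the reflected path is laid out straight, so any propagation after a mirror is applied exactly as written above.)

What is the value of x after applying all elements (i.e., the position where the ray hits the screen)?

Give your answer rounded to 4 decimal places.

Initial: x=8.0000 theta=0.0000
After 1 (propagate distance d=30): x=8.0000 theta=0.0000
After 2 (thin lens f=43): x=8.0000 theta=-8/43 (≈-0.1860)
After 3 (propagate distance d=6): x=296/43 (≈6.8837) theta=-8/43 (≈-0.1860)
After 4 (thin lens f=22): x=296/43 (≈6.8837) theta=-236/473 (≈-0.4989)
After 5 (propagate distance d=26): x=-2880/473 (≈-6.0888) theta=-236/473 (≈-0.4989)
After 6 (thin lens f=17): x=-2880/473 (≈-6.0888) theta=-1132/8041 (≈-0.1408)
After 7 (propagate distance d=5): x=-54620/8041 (≈-6.7927) theta=-1132/8041 (≈-0.1408)
After 8 (curved mirror R=60): x=-54620/8041 (≈-6.7927) theta=2066/24123 (≈0.0856)
After 9 (propagate distance d=14 (to screen)): x=-134936/24123 (≈-5.5937) theta=2066/24123 (≈0.0856)
Rounded to 4 decimal places: x = -5.5937

Answer: -5.5937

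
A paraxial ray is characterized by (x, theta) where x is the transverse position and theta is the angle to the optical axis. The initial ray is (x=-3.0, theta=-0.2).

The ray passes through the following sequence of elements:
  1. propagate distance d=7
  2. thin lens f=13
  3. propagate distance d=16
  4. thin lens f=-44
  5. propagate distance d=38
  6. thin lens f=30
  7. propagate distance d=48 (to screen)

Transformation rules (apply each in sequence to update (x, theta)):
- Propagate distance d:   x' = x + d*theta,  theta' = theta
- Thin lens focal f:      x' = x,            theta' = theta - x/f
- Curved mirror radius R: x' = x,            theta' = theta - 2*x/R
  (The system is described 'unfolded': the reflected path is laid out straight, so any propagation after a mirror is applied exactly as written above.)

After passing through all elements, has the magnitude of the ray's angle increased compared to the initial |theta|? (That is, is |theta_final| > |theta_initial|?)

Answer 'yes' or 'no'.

Answer: no

Derivation:
Initial: x=-3.0000 theta=-0.2000
After 1 (propagate distance d=7): x=-4.4000 theta=-0.2000
After 2 (thin lens f=13): x=-4.4000 theta=9/65 (≈0.1385)
After 3 (propagate distance d=16): x=-142/65 (≈-2.1846) theta=9/65 (≈0.1385)
After 4 (thin lens f=-44): x=-142/65 (≈-2.1846) theta=127/1430 (≈0.0888)
After 5 (propagate distance d=38): x=851/715 (≈1.1902) theta=127/1430 (≈0.0888)
After 6 (thin lens f=30): x=851/715 (≈1.1902) theta=527/10725 (≈0.0491)
After 7 (propagate distance d=48 (to screen)): x=12687/3575 (≈3.5488) theta=527/10725 (≈0.0491)
|theta_initial|=0.2000 |theta_final|=527/10725 (≈0.0491) -> not increased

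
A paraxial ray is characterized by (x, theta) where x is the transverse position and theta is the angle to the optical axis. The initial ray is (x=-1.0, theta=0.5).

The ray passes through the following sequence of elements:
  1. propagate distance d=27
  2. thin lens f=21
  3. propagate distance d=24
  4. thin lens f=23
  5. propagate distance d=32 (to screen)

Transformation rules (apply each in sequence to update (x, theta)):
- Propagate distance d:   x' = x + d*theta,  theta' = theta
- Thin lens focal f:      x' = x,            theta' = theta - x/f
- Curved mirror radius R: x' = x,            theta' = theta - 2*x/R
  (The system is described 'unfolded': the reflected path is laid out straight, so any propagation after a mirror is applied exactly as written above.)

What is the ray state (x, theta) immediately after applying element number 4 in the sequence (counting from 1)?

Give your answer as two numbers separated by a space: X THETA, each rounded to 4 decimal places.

Initial: x=-1.0000 theta=0.5000
After 1 (propagate distance d=27): x=12.5000 theta=0.5000
After 2 (thin lens f=21): x=12.5000 theta=-2/21 (≈-0.0952)
After 3 (propagate distance d=24): x=143/14 (≈10.2143) theta=-2/21 (≈-0.0952)
After 4 (thin lens f=23): x=143/14 (≈10.2143) theta=-521/966 (≈-0.5393)
Rounded to 4 decimal places: x = 10.2143, theta = -0.5393

Answer: 10.2143 -0.5393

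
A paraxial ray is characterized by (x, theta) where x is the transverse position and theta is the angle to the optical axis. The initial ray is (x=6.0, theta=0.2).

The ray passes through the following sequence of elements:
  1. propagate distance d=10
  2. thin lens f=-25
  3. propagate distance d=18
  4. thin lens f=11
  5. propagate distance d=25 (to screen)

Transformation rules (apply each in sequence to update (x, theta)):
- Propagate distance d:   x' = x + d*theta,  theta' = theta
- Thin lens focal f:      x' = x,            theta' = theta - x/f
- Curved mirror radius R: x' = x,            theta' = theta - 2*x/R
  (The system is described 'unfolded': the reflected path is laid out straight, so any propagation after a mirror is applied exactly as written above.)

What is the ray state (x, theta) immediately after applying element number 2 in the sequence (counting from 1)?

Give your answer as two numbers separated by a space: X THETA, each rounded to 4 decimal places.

Answer: 8.0000 0.5200

Derivation:
Initial: x=6.0000 theta=0.2000
After 1 (propagate distance d=10): x=8.0000 theta=0.2000
After 2 (thin lens f=-25): x=8.0000 theta=0.5200
Rounded to 4 decimal places: x = 8.0000, theta = 0.5200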